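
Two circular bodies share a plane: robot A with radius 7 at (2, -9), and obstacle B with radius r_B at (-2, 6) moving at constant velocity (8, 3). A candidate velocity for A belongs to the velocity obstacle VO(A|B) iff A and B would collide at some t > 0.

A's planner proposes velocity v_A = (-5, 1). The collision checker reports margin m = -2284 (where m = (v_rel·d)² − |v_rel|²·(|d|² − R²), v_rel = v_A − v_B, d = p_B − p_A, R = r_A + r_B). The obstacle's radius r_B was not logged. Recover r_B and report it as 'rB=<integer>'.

m = -2284
d = (-4, 15);  v_rel = (-13, -2),  |v_rel|² = 173
v_rel×d = (-13)·(15) − (-2)·(-4) = -203
since m = R²·173 − (-203)²:  R² = (41209 + -2284) / 173 = 225
R = √225 = 15  ⇒  r_B = 15 − 7 = 8

rB=8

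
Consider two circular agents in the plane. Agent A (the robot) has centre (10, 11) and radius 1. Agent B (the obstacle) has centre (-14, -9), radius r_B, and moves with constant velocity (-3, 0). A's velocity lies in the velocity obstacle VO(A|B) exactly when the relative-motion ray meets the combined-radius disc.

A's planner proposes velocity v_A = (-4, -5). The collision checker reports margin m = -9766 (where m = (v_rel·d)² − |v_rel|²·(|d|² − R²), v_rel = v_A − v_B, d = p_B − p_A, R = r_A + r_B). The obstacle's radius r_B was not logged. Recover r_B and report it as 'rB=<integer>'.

m = -9766
d = (-24, -20);  v_rel = (-1, -5),  |v_rel|² = 26
v_rel×d = (-1)·(-20) − (-5)·(-24) = -100
since m = R²·26 − (-100)²:  R² = (10000 + -9766) / 26 = 9
R = √9 = 3  ⇒  r_B = 3 − 1 = 2

rB=2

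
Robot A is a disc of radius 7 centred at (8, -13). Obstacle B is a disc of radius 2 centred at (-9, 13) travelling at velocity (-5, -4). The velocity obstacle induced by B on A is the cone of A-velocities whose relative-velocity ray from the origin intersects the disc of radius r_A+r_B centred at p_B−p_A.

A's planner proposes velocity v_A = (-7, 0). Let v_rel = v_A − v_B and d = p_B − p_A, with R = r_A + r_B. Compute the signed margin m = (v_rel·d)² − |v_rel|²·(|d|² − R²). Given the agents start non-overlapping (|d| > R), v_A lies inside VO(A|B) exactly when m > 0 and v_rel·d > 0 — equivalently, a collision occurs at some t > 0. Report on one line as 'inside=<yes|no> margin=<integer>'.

d = (-17, 26),  |d|² = 965;  R = 7+2 = 9,  c = 965−9² = 884
v_rel = (-2, 4),  |v_rel|² = 20;  v_rel·d = (-2)·(-17) + (4)·(26) = 138
20·t² − 276·t + 884 = 0  ⇒  m = 138² − 20·884 = 1364
m = 1364 > 0,  v_rel·d = 138 > 0  ⇒  inside

inside=yes margin=1364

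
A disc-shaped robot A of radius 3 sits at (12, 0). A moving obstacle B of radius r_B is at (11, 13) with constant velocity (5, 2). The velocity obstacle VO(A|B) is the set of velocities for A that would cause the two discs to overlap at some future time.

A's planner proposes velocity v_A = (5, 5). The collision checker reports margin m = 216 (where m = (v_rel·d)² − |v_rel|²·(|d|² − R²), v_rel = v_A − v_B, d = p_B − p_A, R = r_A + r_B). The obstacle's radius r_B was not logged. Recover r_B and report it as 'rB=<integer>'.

m = 216
d = (-1, 13);  v_rel = (0, 3),  |v_rel|² = 9
v_rel×d = (0)·(13) − (3)·(-1) = 3
since m = R²·9 − 3²:  R² = (9 + 216) / 9 = 25
R = √25 = 5  ⇒  r_B = 5 − 3 = 2

rB=2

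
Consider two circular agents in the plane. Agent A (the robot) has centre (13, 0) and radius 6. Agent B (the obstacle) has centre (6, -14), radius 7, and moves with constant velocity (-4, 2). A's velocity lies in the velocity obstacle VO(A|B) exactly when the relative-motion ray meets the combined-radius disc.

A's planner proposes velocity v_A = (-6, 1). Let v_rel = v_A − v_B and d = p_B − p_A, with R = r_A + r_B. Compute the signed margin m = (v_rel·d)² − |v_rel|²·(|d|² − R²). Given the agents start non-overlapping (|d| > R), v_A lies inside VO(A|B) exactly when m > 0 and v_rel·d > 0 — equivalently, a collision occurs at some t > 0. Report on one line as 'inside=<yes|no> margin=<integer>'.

d = (-7, -14),  |d|² = 245;  R = 6+7 = 13,  c = 245−13² = 76
v_rel = (-2, -1),  |v_rel|² = 5;  v_rel·d = (-2)·(-7) + (-1)·(-14) = 28
5·t² − 56·t + 76 = 0  ⇒  m = 28² − 5·76 = 404
m = 404 > 0,  v_rel·d = 28 > 0  ⇒  inside

inside=yes margin=404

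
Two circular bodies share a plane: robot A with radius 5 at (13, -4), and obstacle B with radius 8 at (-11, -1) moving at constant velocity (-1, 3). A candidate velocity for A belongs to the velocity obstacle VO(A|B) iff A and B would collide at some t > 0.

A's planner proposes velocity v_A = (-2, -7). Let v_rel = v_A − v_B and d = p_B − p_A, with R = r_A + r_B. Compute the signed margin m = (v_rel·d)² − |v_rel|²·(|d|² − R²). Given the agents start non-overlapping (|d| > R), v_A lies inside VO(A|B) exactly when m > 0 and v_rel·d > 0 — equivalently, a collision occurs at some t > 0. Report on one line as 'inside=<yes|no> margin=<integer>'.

d = (-24, 3),  |d|² = 585;  R = 5+8 = 13,  c = 585−13² = 416
v_rel = (-1, -10),  |v_rel|² = 101;  v_rel·d = (-1)·(-24) + (-10)·(3) = -6
101·t² + 12·t + 416 = 0  ⇒  m = (-6)² − 101·416 = -41980
m = -41980 < 0,  v_rel·d = -6 < 0  ⇒  outside

inside=no margin=-41980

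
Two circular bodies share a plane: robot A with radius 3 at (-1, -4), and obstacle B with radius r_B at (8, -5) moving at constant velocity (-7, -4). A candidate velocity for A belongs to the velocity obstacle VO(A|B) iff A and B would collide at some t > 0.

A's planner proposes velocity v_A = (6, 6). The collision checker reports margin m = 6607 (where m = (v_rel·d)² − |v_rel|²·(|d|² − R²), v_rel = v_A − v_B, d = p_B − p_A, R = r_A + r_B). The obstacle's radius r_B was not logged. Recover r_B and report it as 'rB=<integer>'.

m = 6607
d = (9, -1);  v_rel = (13, 10),  |v_rel|² = 269
v_rel×d = (13)·(-1) − (10)·(9) = -103
since m = R²·269 − (-103)²:  R² = (10609 + 6607) / 269 = 64
R = √64 = 8  ⇒  r_B = 8 − 3 = 5

rB=5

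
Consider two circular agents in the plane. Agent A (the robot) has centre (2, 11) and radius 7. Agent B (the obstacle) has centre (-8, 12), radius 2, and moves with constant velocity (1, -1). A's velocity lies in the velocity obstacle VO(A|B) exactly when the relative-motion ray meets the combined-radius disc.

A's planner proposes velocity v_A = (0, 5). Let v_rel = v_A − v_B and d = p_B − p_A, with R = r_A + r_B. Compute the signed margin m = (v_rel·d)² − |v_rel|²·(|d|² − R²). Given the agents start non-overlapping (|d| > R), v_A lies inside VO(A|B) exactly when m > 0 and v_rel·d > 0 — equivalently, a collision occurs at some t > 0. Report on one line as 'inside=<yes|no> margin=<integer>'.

d = (-10, 1),  |d|² = 101;  R = 7+2 = 9,  c = 101−9² = 20
v_rel = (-1, 6),  |v_rel|² = 37;  v_rel·d = (-1)·(-10) + (6)·(1) = 16
37·t² − 32·t + 20 = 0  ⇒  m = 16² − 37·20 = -484
m = -484 < 0,  v_rel·d = 16 > 0  ⇒  outside

inside=no margin=-484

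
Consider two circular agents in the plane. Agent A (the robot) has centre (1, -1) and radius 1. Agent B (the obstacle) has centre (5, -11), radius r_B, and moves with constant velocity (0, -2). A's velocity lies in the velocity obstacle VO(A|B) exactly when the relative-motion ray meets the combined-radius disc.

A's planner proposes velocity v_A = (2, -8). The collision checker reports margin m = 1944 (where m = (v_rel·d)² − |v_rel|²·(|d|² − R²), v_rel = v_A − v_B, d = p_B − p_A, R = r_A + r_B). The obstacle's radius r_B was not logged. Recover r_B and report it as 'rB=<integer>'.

m = 1944
d = (4, -10);  v_rel = (2, -6),  |v_rel|² = 40
v_rel×d = (2)·(-10) − (-6)·(4) = 4
since m = R²·40 − 4²:  R² = (16 + 1944) / 40 = 49
R = √49 = 7  ⇒  r_B = 7 − 1 = 6

rB=6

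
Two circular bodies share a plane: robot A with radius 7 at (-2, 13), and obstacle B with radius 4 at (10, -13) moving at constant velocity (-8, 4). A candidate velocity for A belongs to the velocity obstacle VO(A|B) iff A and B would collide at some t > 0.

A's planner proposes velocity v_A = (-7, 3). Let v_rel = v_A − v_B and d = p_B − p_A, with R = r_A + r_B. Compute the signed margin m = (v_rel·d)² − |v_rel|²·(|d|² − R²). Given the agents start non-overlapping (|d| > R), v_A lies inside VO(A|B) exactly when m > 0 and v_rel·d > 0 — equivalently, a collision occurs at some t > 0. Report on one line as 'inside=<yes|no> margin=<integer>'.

d = (12, -26),  |d|² = 820;  R = 7+4 = 11,  c = 820−11² = 699
v_rel = (1, -1),  |v_rel|² = 2;  v_rel·d = (1)·(12) + (-1)·(-26) = 38
2·t² − 76·t + 699 = 0  ⇒  m = 38² − 2·699 = 46
m = 46 > 0,  v_rel·d = 38 > 0  ⇒  inside

inside=yes margin=46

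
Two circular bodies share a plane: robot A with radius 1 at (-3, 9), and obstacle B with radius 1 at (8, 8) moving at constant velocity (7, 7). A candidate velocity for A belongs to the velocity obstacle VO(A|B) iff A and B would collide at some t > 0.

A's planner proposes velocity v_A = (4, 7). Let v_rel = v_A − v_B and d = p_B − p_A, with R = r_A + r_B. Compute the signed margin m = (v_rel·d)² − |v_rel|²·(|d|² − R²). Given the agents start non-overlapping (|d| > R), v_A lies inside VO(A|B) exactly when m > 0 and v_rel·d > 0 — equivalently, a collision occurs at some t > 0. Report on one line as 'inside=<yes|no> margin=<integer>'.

d = (11, -1),  |d|² = 122;  R = 1+1 = 2,  c = 122−2² = 118
v_rel = (-3, 0),  |v_rel|² = 9;  v_rel·d = (-3)·(11) + (0)·(-1) = -33
9·t² + 66·t + 118 = 0  ⇒  m = (-33)² − 9·118 = 27
m = 27 > 0,  v_rel·d = -33 < 0  ⇒  outside

inside=no margin=27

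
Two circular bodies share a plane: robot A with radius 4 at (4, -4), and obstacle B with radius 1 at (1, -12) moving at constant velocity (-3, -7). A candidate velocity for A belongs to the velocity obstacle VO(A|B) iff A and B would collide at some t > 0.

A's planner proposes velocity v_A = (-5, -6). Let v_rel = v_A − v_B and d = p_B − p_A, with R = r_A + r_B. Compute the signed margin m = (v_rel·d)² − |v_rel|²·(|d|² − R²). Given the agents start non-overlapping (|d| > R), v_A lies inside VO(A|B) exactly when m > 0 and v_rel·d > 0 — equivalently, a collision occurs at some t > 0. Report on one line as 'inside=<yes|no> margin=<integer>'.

d = (-3, -8),  |d|² = 73;  R = 4+1 = 5,  c = 73−5² = 48
v_rel = (-2, 1),  |v_rel|² = 5;  v_rel·d = (-2)·(-3) + (1)·(-8) = -2
5·t² + 4·t + 48 = 0  ⇒  m = (-2)² − 5·48 = -236
m = -236 < 0,  v_rel·d = -2 < 0  ⇒  outside

inside=no margin=-236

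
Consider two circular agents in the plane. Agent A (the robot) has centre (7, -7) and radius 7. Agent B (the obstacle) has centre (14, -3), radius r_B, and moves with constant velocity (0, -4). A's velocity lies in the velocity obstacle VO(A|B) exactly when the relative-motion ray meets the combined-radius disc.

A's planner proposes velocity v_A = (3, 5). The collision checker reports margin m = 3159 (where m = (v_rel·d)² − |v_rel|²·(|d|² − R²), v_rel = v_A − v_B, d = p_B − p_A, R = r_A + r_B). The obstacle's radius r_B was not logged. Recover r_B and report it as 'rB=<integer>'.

m = 3159
d = (7, 4);  v_rel = (3, 9),  |v_rel|² = 90
v_rel×d = (3)·(4) − (9)·(7) = -51
since m = R²·90 − (-51)²:  R² = (2601 + 3159) / 90 = 64
R = √64 = 8  ⇒  r_B = 8 − 7 = 1

rB=1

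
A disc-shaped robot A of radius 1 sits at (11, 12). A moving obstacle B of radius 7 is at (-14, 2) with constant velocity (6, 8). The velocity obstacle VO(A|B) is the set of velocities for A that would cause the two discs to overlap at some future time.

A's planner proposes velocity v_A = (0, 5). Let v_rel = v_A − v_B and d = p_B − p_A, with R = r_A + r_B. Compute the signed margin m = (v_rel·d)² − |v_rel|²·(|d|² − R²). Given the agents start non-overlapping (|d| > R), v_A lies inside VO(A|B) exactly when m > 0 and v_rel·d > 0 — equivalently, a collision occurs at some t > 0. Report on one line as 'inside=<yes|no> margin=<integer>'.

d = (-25, -10),  |d|² = 725;  R = 1+7 = 8,  c = 725−8² = 661
v_rel = (-6, -3),  |v_rel|² = 45;  v_rel·d = (-6)·(-25) + (-3)·(-10) = 180
45·t² − 360·t + 661 = 0  ⇒  m = 180² − 45·661 = 2655
m = 2655 > 0,  v_rel·d = 180 > 0  ⇒  inside

inside=yes margin=2655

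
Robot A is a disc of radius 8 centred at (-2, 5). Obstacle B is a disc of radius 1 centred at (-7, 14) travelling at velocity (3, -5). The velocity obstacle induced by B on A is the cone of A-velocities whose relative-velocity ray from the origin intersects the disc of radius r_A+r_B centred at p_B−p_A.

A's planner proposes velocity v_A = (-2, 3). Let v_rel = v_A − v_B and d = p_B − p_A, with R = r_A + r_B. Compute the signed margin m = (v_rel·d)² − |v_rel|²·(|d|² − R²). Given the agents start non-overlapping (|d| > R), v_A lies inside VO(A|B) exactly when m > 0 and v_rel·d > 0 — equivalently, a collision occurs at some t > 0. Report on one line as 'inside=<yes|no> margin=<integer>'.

d = (-5, 9),  |d|² = 106;  R = 8+1 = 9,  c = 106−9² = 25
v_rel = (-5, 8),  |v_rel|² = 89;  v_rel·d = (-5)·(-5) + (8)·(9) = 97
89·t² − 194·t + 25 = 0  ⇒  m = 97² − 89·25 = 7184
m = 7184 > 0,  v_rel·d = 97 > 0  ⇒  inside

inside=yes margin=7184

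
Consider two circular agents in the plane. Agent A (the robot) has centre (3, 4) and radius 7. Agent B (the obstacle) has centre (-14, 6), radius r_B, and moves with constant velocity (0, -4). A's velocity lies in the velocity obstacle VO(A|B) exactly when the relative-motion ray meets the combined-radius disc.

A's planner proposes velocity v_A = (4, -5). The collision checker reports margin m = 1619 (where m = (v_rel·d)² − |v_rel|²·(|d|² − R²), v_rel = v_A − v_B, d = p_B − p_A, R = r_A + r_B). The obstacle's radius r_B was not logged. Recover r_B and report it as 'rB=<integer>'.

m = 1619
d = (-17, 2);  v_rel = (4, -1),  |v_rel|² = 17
v_rel×d = (4)·(2) − (-1)·(-17) = -9
since m = R²·17 − (-9)²:  R² = (81 + 1619) / 17 = 100
R = √100 = 10  ⇒  r_B = 10 − 7 = 3

rB=3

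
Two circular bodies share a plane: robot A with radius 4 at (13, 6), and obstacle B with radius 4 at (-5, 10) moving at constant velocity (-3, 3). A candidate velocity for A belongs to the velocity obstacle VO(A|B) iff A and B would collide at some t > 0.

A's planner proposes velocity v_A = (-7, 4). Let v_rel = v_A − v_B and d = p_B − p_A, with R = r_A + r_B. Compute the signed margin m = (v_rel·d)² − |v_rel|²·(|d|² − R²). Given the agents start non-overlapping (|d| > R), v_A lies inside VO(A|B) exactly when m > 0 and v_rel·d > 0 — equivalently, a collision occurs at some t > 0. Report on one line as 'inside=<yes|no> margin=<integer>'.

d = (-18, 4),  |d|² = 340;  R = 4+4 = 8,  c = 340−8² = 276
v_rel = (-4, 1),  |v_rel|² = 17;  v_rel·d = (-4)·(-18) + (1)·(4) = 76
17·t² − 152·t + 276 = 0  ⇒  m = 76² − 17·276 = 1084
m = 1084 > 0,  v_rel·d = 76 > 0  ⇒  inside

inside=yes margin=1084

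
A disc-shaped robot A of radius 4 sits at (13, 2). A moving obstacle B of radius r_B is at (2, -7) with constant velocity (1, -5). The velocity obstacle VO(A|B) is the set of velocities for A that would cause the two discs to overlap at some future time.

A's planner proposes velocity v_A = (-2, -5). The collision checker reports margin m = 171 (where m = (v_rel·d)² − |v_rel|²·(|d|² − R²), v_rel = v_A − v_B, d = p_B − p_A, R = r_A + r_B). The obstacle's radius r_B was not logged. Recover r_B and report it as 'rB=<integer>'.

m = 171
d = (-11, -9);  v_rel = (-3, 0),  |v_rel|² = 9
v_rel×d = (-3)·(-9) − (0)·(-11) = 27
since m = R²·9 − 27²:  R² = (729 + 171) / 9 = 100
R = √100 = 10  ⇒  r_B = 10 − 4 = 6

rB=6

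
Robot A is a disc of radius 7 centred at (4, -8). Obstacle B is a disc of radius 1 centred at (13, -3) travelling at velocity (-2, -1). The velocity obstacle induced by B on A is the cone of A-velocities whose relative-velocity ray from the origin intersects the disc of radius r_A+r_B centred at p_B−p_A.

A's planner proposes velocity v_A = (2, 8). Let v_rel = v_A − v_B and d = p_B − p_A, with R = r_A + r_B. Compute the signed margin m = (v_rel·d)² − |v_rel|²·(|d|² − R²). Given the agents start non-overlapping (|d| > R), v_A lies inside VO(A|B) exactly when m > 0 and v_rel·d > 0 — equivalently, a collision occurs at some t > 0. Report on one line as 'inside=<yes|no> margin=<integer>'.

d = (9, 5),  |d|² = 106;  R = 7+1 = 8,  c = 106−8² = 42
v_rel = (4, 9),  |v_rel|² = 97;  v_rel·d = (4)·(9) + (9)·(5) = 81
97·t² − 162·t + 42 = 0  ⇒  m = 81² − 97·42 = 2487
m = 2487 > 0,  v_rel·d = 81 > 0  ⇒  inside

inside=yes margin=2487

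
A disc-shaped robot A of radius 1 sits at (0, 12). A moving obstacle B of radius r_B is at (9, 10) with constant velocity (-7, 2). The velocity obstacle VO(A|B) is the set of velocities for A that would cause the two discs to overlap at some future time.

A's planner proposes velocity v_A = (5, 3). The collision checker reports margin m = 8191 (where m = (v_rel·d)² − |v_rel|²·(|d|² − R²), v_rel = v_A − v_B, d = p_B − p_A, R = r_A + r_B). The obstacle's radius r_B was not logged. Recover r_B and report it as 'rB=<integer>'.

m = 8191
d = (9, -2);  v_rel = (12, 1),  |v_rel|² = 145
v_rel×d = (12)·(-2) − (1)·(9) = -33
since m = R²·145 − (-33)²:  R² = (1089 + 8191) / 145 = 64
R = √64 = 8  ⇒  r_B = 8 − 1 = 7

rB=7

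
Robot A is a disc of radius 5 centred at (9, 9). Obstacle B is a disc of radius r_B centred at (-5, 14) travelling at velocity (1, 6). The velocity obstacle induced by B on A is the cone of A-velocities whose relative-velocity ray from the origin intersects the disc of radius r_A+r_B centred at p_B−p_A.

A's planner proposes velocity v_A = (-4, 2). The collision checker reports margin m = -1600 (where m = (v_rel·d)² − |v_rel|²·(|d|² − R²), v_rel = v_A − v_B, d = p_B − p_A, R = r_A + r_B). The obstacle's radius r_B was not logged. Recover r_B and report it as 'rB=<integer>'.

m = -1600
d = (-14, 5);  v_rel = (-5, -4),  |v_rel|² = 41
v_rel×d = (-5)·(5) − (-4)·(-14) = -81
since m = R²·41 − (-81)²:  R² = (6561 + -1600) / 41 = 121
R = √121 = 11  ⇒  r_B = 11 − 5 = 6

rB=6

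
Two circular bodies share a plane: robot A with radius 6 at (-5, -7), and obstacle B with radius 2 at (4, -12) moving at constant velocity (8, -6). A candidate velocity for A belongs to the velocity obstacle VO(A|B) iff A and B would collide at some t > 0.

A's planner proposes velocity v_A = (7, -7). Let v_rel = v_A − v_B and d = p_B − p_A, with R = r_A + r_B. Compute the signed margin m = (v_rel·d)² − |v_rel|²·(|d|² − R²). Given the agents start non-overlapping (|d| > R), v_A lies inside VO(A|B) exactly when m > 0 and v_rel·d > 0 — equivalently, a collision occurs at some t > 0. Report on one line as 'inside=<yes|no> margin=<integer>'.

d = (9, -5),  |d|² = 106;  R = 6+2 = 8,  c = 106−8² = 42
v_rel = (-1, -1),  |v_rel|² = 2;  v_rel·d = (-1)·(9) + (-1)·(-5) = -4
2·t² + 8·t + 42 = 0  ⇒  m = (-4)² − 2·42 = -68
m = -68 < 0,  v_rel·d = -4 < 0  ⇒  outside

inside=no margin=-68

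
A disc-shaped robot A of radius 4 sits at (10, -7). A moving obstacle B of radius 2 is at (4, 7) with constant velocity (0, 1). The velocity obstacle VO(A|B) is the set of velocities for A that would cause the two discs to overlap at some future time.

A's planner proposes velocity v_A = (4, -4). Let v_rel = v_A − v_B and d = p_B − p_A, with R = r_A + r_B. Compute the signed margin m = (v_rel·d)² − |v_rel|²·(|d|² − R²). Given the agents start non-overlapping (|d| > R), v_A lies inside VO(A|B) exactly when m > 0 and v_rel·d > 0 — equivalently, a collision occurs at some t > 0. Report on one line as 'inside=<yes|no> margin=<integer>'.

d = (-6, 14),  |d|² = 232;  R = 4+2 = 6,  c = 232−6² = 196
v_rel = (4, -5),  |v_rel|² = 41;  v_rel·d = (4)·(-6) + (-5)·(14) = -94
41·t² + 188·t + 196 = 0  ⇒  m = (-94)² − 41·196 = 800
m = 800 > 0,  v_rel·d = -94 < 0  ⇒  outside

inside=no margin=800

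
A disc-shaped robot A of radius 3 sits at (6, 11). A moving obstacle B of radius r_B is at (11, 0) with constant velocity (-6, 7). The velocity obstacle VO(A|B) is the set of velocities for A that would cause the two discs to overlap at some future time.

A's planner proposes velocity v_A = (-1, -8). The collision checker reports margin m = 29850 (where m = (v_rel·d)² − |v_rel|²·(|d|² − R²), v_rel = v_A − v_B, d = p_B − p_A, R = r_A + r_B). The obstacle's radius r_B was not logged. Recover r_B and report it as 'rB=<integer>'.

m = 29850
d = (5, -11);  v_rel = (5, -15),  |v_rel|² = 250
v_rel×d = (5)·(-11) − (-15)·(5) = 20
since m = R²·250 − 20²:  R² = (400 + 29850) / 250 = 121
R = √121 = 11  ⇒  r_B = 11 − 3 = 8

rB=8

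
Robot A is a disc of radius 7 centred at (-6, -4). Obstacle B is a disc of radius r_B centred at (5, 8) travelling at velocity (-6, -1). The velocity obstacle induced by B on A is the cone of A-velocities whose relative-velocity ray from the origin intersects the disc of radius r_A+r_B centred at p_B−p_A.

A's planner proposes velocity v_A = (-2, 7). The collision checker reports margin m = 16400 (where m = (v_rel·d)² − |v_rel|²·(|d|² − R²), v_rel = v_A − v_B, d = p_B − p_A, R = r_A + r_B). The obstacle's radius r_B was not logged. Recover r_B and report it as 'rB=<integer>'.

m = 16400
d = (11, 12);  v_rel = (4, 8),  |v_rel|² = 80
v_rel×d = (4)·(12) − (8)·(11) = -40
since m = R²·80 − (-40)²:  R² = (1600 + 16400) / 80 = 225
R = √225 = 15  ⇒  r_B = 15 − 7 = 8

rB=8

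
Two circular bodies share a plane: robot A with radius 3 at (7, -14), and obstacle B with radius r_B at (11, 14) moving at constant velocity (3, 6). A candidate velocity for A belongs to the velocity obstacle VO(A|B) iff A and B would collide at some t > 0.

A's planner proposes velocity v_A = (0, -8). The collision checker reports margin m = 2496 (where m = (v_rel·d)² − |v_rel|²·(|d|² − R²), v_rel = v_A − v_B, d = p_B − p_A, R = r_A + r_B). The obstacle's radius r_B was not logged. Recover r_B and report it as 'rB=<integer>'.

m = 2496
d = (4, 28);  v_rel = (-3, -14),  |v_rel|² = 205
v_rel×d = (-3)·(28) − (-14)·(4) = -28
since m = R²·205 − (-28)²:  R² = (784 + 2496) / 205 = 16
R = √16 = 4  ⇒  r_B = 4 − 3 = 1

rB=1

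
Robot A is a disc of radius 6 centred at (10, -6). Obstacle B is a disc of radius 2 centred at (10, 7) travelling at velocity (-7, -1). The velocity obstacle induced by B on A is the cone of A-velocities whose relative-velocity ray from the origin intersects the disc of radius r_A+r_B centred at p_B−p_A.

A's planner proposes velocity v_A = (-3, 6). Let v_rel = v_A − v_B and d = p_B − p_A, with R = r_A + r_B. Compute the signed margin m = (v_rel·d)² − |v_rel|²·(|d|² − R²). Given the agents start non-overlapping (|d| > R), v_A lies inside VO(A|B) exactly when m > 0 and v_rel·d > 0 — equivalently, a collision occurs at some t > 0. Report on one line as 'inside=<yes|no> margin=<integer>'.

d = (0, 13),  |d|² = 169;  R = 6+2 = 8,  c = 169−8² = 105
v_rel = (4, 7),  |v_rel|² = 65;  v_rel·d = (4)·(0) + (7)·(13) = 91
65·t² − 182·t + 105 = 0  ⇒  m = 91² − 65·105 = 1456
m = 1456 > 0,  v_rel·d = 91 > 0  ⇒  inside

inside=yes margin=1456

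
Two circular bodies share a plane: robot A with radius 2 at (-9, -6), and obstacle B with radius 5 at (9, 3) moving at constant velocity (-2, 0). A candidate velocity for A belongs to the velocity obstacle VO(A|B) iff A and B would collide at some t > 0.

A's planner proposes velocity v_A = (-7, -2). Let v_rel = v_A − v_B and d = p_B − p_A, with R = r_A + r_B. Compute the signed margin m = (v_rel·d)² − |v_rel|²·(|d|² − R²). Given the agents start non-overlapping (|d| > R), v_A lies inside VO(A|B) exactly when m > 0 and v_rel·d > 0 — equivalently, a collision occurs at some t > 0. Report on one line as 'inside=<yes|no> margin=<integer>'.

d = (18, 9),  |d|² = 405;  R = 2+5 = 7,  c = 405−7² = 356
v_rel = (-5, -2),  |v_rel|² = 29;  v_rel·d = (-5)·(18) + (-2)·(9) = -108
29·t² + 216·t + 356 = 0  ⇒  m = (-108)² − 29·356 = 1340
m = 1340 > 0,  v_rel·d = -108 < 0  ⇒  outside

inside=no margin=1340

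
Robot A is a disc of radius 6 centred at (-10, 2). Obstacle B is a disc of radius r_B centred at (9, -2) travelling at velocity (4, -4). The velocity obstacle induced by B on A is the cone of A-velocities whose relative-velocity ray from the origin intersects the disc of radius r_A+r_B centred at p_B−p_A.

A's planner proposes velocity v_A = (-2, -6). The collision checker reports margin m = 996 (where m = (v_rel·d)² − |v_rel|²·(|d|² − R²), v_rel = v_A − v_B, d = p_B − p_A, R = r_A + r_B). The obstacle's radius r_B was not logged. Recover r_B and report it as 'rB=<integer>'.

m = 996
d = (19, -4);  v_rel = (-6, -2),  |v_rel|² = 40
v_rel×d = (-6)·(-4) − (-2)·(19) = 62
since m = R²·40 − 62²:  R² = (3844 + 996) / 40 = 121
R = √121 = 11  ⇒  r_B = 11 − 6 = 5

rB=5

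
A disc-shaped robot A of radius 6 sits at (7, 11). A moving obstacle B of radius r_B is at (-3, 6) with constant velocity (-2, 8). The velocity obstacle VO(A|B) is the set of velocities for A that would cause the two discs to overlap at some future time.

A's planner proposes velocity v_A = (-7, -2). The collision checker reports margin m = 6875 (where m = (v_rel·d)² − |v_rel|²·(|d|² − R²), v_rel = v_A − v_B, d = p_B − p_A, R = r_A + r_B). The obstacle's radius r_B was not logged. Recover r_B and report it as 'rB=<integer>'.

m = 6875
d = (-10, -5);  v_rel = (-5, -10),  |v_rel|² = 125
v_rel×d = (-5)·(-5) − (-10)·(-10) = -75
since m = R²·125 − (-75)²:  R² = (5625 + 6875) / 125 = 100
R = √100 = 10  ⇒  r_B = 10 − 6 = 4

rB=4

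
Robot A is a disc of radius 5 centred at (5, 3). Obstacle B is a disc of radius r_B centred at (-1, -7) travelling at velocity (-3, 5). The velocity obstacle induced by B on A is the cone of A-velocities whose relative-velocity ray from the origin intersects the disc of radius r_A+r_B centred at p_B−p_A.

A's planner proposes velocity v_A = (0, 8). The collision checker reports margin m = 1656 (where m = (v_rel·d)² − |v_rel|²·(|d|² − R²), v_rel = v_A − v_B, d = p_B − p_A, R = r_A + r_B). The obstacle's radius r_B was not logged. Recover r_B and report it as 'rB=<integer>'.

m = 1656
d = (-6, -10);  v_rel = (3, 3),  |v_rel|² = 18
v_rel×d = (3)·(-10) − (3)·(-6) = -12
since m = R²·18 − (-12)²:  R² = (144 + 1656) / 18 = 100
R = √100 = 10  ⇒  r_B = 10 − 5 = 5

rB=5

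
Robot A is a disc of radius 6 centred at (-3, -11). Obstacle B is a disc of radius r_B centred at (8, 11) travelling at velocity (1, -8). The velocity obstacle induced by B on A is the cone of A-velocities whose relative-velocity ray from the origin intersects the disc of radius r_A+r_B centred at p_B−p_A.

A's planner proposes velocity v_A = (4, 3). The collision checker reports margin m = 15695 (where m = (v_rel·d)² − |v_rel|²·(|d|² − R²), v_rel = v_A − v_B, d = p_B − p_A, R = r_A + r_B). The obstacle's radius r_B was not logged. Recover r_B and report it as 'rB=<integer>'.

m = 15695
d = (11, 22);  v_rel = (3, 11),  |v_rel|² = 130
v_rel×d = (3)·(22) − (11)·(11) = -55
since m = R²·130 − (-55)²:  R² = (3025 + 15695) / 130 = 144
R = √144 = 12  ⇒  r_B = 12 − 6 = 6

rB=6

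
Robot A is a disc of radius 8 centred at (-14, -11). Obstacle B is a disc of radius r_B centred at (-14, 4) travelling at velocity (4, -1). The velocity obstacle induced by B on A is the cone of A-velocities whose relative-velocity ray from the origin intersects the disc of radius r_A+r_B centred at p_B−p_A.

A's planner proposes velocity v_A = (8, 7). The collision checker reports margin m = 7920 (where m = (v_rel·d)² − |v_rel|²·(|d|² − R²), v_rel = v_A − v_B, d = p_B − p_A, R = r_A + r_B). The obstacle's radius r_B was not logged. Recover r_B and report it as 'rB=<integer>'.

m = 7920
d = (0, 15);  v_rel = (4, 8),  |v_rel|² = 80
v_rel×d = (4)·(15) − (8)·(0) = 60
since m = R²·80 − 60²:  R² = (3600 + 7920) / 80 = 144
R = √144 = 12  ⇒  r_B = 12 − 8 = 4

rB=4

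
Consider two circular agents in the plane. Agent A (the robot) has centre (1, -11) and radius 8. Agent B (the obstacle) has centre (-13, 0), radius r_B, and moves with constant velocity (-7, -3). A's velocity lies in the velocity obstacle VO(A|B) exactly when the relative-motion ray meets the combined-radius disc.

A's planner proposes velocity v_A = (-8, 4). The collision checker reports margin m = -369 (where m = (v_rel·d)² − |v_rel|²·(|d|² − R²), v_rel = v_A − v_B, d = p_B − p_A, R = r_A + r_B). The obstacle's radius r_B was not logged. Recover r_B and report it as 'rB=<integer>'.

m = -369
d = (-14, 11);  v_rel = (-1, 7),  |v_rel|² = 50
v_rel×d = (-1)·(11) − (7)·(-14) = 87
since m = R²·50 − 87²:  R² = (7569 + -369) / 50 = 144
R = √144 = 12  ⇒  r_B = 12 − 8 = 4

rB=4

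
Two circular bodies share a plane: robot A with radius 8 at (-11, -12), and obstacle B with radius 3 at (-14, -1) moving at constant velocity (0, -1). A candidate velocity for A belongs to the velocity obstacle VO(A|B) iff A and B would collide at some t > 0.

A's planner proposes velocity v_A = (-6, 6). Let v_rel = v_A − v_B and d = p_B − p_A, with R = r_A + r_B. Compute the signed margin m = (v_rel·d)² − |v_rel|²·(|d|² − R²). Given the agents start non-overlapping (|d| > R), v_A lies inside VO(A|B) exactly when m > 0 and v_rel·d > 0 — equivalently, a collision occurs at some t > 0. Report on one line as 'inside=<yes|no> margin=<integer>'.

d = (-3, 11),  |d|² = 130;  R = 8+3 = 11,  c = 130−11² = 9
v_rel = (-6, 7),  |v_rel|² = 85;  v_rel·d = (-6)·(-3) + (7)·(11) = 95
85·t² − 190·t + 9 = 0  ⇒  m = 95² − 85·9 = 8260
m = 8260 > 0,  v_rel·d = 95 > 0  ⇒  inside

inside=yes margin=8260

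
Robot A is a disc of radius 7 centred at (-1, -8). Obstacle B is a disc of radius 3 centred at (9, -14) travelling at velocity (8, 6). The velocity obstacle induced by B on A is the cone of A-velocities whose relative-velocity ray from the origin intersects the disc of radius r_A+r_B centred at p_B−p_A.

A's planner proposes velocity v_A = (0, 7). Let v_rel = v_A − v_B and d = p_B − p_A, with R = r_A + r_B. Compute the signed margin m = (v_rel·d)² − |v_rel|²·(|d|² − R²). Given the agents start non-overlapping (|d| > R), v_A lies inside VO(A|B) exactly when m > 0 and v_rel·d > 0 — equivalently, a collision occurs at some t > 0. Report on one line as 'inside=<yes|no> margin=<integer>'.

d = (10, -6),  |d|² = 136;  R = 7+3 = 10,  c = 136−10² = 36
v_rel = (-8, 1),  |v_rel|² = 65;  v_rel·d = (-8)·(10) + (1)·(-6) = -86
65·t² + 172·t + 36 = 0  ⇒  m = (-86)² − 65·36 = 5056
m = 5056 > 0,  v_rel·d = -86 < 0  ⇒  outside

inside=no margin=5056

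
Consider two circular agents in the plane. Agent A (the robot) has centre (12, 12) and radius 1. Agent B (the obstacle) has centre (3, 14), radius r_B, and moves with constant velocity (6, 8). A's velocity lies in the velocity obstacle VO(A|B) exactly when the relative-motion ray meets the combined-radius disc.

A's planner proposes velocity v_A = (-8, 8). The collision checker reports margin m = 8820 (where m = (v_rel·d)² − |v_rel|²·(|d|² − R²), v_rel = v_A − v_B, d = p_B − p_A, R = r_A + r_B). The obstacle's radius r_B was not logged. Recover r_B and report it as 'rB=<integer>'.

m = 8820
d = (-9, 2);  v_rel = (-14, 0),  |v_rel|² = 196
v_rel×d = (-14)·(2) − (0)·(-9) = -28
since m = R²·196 − (-28)²:  R² = (784 + 8820) / 196 = 49
R = √49 = 7  ⇒  r_B = 7 − 1 = 6

rB=6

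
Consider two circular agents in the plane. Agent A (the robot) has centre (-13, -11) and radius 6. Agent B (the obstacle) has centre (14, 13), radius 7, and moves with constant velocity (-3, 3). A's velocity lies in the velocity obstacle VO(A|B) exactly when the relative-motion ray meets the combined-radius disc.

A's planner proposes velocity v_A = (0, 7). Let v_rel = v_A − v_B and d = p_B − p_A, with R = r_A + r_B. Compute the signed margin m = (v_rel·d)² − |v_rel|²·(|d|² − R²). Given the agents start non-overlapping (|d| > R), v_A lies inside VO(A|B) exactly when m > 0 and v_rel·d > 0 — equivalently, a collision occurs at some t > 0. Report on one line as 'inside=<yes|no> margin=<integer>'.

d = (27, 24),  |d|² = 1305;  R = 6+7 = 13,  c = 1305−13² = 1136
v_rel = (3, 4),  |v_rel|² = 25;  v_rel·d = (3)·(27) + (4)·(24) = 177
25·t² − 354·t + 1136 = 0  ⇒  m = 177² − 25·1136 = 2929
m = 2929 > 0,  v_rel·d = 177 > 0  ⇒  inside

inside=yes margin=2929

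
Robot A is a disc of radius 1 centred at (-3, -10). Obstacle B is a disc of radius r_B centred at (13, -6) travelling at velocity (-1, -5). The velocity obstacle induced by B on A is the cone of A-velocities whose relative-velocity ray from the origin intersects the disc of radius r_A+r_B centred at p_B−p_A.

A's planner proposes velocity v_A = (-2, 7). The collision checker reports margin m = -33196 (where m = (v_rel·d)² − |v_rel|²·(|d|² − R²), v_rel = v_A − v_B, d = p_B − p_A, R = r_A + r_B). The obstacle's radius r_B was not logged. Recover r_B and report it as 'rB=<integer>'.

m = -33196
d = (16, 4);  v_rel = (-1, 12),  |v_rel|² = 145
v_rel×d = (-1)·(4) − (12)·(16) = -196
since m = R²·145 − (-196)²:  R² = (38416 + -33196) / 145 = 36
R = √36 = 6  ⇒  r_B = 6 − 1 = 5

rB=5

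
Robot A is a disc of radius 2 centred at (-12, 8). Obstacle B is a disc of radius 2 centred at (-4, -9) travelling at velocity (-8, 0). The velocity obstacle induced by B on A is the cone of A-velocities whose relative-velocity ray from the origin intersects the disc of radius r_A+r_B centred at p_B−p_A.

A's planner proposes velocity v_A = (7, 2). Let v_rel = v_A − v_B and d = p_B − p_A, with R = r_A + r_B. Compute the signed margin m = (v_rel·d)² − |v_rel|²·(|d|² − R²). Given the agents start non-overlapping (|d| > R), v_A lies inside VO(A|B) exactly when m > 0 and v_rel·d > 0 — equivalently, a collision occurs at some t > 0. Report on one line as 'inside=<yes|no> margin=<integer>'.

d = (8, -17),  |d|² = 353;  R = 2+2 = 4,  c = 353−4² = 337
v_rel = (15, 2),  |v_rel|² = 229;  v_rel·d = (15)·(8) + (2)·(-17) = 86
229·t² − 172·t + 337 = 0  ⇒  m = 86² − 229·337 = -69777
m = -69777 < 0,  v_rel·d = 86 > 0  ⇒  outside

inside=no margin=-69777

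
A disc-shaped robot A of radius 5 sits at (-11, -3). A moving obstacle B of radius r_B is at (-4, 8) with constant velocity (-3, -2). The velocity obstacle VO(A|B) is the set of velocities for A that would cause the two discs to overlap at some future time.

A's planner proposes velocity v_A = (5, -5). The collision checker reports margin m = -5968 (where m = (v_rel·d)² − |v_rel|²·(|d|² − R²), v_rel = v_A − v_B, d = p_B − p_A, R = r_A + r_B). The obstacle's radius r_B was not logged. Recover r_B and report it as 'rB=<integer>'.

m = -5968
d = (7, 11);  v_rel = (8, -3),  |v_rel|² = 73
v_rel×d = (8)·(11) − (-3)·(7) = 109
since m = R²·73 − 109²:  R² = (11881 + -5968) / 73 = 81
R = √81 = 9  ⇒  r_B = 9 − 5 = 4

rB=4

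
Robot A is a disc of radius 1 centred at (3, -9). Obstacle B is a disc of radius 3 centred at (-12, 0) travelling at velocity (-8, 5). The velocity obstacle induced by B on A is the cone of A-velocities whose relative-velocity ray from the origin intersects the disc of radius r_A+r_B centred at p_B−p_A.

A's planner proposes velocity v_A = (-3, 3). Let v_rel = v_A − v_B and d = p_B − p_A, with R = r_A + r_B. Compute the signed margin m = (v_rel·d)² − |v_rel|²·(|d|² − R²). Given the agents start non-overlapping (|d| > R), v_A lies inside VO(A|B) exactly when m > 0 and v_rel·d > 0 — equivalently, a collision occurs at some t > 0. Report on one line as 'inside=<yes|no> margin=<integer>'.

d = (-15, 9),  |d|² = 306;  R = 1+3 = 4,  c = 306−4² = 290
v_rel = (5, -2),  |v_rel|² = 29;  v_rel·d = (5)·(-15) + (-2)·(9) = -93
29·t² + 186·t + 290 = 0  ⇒  m = (-93)² − 29·290 = 239
m = 239 > 0,  v_rel·d = -93 < 0  ⇒  outside

inside=no margin=239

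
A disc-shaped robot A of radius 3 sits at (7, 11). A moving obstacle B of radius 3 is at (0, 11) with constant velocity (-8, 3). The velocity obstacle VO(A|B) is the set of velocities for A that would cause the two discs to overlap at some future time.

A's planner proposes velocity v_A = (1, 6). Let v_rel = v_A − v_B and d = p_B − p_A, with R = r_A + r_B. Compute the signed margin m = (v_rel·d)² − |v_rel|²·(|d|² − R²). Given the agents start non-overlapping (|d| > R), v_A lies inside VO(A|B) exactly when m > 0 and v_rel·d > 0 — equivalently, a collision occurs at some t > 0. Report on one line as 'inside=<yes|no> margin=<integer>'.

d = (-7, 0),  |d|² = 49;  R = 3+3 = 6,  c = 49−6² = 13
v_rel = (9, 3),  |v_rel|² = 90;  v_rel·d = (9)·(-7) + (3)·(0) = -63
90·t² + 126·t + 13 = 0  ⇒  m = (-63)² − 90·13 = 2799
m = 2799 > 0,  v_rel·d = -63 < 0  ⇒  outside

inside=no margin=2799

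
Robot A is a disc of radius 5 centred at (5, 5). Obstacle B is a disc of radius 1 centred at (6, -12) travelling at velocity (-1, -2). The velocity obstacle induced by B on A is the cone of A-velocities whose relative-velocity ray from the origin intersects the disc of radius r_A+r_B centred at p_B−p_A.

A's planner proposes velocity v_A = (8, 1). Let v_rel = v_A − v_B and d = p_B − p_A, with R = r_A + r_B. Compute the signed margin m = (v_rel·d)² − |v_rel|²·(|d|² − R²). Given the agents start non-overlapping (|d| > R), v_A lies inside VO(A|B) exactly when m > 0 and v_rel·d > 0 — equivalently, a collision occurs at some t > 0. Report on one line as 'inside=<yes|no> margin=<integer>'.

d = (1, -17),  |d|² = 290;  R = 5+1 = 6,  c = 290−6² = 254
v_rel = (9, 3),  |v_rel|² = 90;  v_rel·d = (9)·(1) + (3)·(-17) = -42
90·t² + 84·t + 254 = 0  ⇒  m = (-42)² − 90·254 = -21096
m = -21096 < 0,  v_rel·d = -42 < 0  ⇒  outside

inside=no margin=-21096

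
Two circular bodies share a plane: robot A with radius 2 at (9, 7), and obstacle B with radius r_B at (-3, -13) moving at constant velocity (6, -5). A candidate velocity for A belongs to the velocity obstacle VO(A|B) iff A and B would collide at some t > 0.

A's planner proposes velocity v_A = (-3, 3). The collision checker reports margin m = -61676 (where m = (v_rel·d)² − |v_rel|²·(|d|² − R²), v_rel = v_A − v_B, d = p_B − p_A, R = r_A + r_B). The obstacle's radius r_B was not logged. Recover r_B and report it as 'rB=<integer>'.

m = -61676
d = (-12, -20);  v_rel = (-9, 8),  |v_rel|² = 145
v_rel×d = (-9)·(-20) − (8)·(-12) = 276
since m = R²·145 − 276²:  R² = (76176 + -61676) / 145 = 100
R = √100 = 10  ⇒  r_B = 10 − 2 = 8

rB=8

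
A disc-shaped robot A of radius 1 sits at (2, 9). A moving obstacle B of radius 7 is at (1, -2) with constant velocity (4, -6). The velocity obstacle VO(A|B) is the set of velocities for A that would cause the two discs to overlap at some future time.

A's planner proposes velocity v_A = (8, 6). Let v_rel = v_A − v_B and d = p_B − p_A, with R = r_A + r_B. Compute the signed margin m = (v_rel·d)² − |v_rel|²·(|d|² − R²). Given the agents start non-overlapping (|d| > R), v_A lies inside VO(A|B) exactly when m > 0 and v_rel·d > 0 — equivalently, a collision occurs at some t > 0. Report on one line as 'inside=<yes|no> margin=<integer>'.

d = (-1, -11),  |d|² = 122;  R = 1+7 = 8,  c = 122−8² = 58
v_rel = (4, 12),  |v_rel|² = 160;  v_rel·d = (4)·(-1) + (12)·(-11) = -136
160·t² + 272·t + 58 = 0  ⇒  m = (-136)² − 160·58 = 9216
m = 9216 > 0,  v_rel·d = -136 < 0  ⇒  outside

inside=no margin=9216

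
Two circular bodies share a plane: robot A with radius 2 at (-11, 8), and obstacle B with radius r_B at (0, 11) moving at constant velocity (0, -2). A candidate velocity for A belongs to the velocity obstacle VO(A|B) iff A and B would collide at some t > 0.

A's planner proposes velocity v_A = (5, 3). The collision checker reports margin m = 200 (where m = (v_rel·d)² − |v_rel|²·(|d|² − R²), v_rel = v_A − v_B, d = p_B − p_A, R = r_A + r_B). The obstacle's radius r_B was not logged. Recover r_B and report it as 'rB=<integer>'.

m = 200
d = (11, 3);  v_rel = (5, 5),  |v_rel|² = 50
v_rel×d = (5)·(3) − (5)·(11) = -40
since m = R²·50 − (-40)²:  R² = (1600 + 200) / 50 = 36
R = √36 = 6  ⇒  r_B = 6 − 2 = 4

rB=4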